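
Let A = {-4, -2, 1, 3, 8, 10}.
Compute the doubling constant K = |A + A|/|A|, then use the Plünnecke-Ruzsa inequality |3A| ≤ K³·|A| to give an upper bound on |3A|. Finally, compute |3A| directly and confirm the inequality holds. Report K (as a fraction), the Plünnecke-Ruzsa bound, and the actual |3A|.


|A| = 6.
Step 1: Compute A + A by enumerating all 36 pairs.
A + A = {-8, -6, -4, -3, -1, 1, 2, 4, 6, 8, 9, 11, 13, 16, 18, 20}, so |A + A| = 16.
Step 2: Doubling constant K = |A + A|/|A| = 16/6 = 16/6 ≈ 2.6667.
Step 3: Plünnecke-Ruzsa gives |3A| ≤ K³·|A| = (2.6667)³ · 6 ≈ 113.7778.
Step 4: Compute 3A = A + A + A directly by enumerating all triples (a,b,c) ∈ A³; |3A| = 31.
Step 5: Check 31 ≤ 113.7778? Yes ✓.

K = 16/6, Plünnecke-Ruzsa bound K³|A| ≈ 113.7778, |3A| = 31, inequality holds.


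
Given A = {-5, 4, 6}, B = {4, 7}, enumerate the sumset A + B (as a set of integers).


A + B = {a + b : a ∈ A, b ∈ B}.
Enumerate all |A|·|B| = 3·2 = 6 pairs (a, b) and collect distinct sums.
a = -5: -5+4=-1, -5+7=2
a = 4: 4+4=8, 4+7=11
a = 6: 6+4=10, 6+7=13
Collecting distinct sums: A + B = {-1, 2, 8, 10, 11, 13}
|A + B| = 6

A + B = {-1, 2, 8, 10, 11, 13}


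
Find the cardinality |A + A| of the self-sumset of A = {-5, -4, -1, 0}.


A + A = {a + a' : a, a' ∈ A}; |A| = 4.
General bounds: 2|A| - 1 ≤ |A + A| ≤ |A|(|A|+1)/2, i.e. 7 ≤ |A + A| ≤ 10.
Lower bound 2|A|-1 is attained iff A is an arithmetic progression.
Enumerate sums a + a' for a ≤ a' (symmetric, so this suffices):
a = -5: -5+-5=-10, -5+-4=-9, -5+-1=-6, -5+0=-5
a = -4: -4+-4=-8, -4+-1=-5, -4+0=-4
a = -1: -1+-1=-2, -1+0=-1
a = 0: 0+0=0
Distinct sums: {-10, -9, -8, -6, -5, -4, -2, -1, 0}
|A + A| = 9

|A + A| = 9


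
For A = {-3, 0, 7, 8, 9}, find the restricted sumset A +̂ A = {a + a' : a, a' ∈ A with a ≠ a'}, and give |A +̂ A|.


Restricted sumset: A +̂ A = {a + a' : a ∈ A, a' ∈ A, a ≠ a'}.
Equivalently, take A + A and drop any sum 2a that is achievable ONLY as a + a for a ∈ A (i.e. sums representable only with equal summands).
Enumerate pairs (a, a') with a < a' (symmetric, so each unordered pair gives one sum; this covers all a ≠ a'):
  -3 + 0 = -3
  -3 + 7 = 4
  -3 + 8 = 5
  -3 + 9 = 6
  0 + 7 = 7
  0 + 8 = 8
  0 + 9 = 9
  7 + 8 = 15
  7 + 9 = 16
  8 + 9 = 17
Collected distinct sums: {-3, 4, 5, 6, 7, 8, 9, 15, 16, 17}
|A +̂ A| = 10
(Reference bound: |A +̂ A| ≥ 2|A| - 3 for |A| ≥ 2, with |A| = 5 giving ≥ 7.)

|A +̂ A| = 10


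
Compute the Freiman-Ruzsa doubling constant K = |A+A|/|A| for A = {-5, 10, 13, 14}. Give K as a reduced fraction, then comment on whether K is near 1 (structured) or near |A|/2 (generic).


|A| = 4.
Compute A + A by enumerating all 16 pairs.
A + A = {-10, 5, 8, 9, 20, 23, 24, 26, 27, 28}, so |A + A| = 10.
K = |A + A| / |A| = 10/4 = 5/2 ≈ 2.5000.
Reference: AP of size 4 gives K = 7/4 ≈ 1.7500; a fully generic set of size 4 gives K ≈ 2.5000.

|A| = 4, |A + A| = 10, K = 10/4 = 5/2.


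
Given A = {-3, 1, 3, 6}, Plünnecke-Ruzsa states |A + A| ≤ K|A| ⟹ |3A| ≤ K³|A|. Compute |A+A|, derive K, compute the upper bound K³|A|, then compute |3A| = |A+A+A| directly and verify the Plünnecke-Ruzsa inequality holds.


|A| = 4.
Step 1: Compute A + A by enumerating all 16 pairs.
A + A = {-6, -2, 0, 2, 3, 4, 6, 7, 9, 12}, so |A + A| = 10.
Step 2: Doubling constant K = |A + A|/|A| = 10/4 = 10/4 ≈ 2.5000.
Step 3: Plünnecke-Ruzsa gives |3A| ≤ K³·|A| = (2.5000)³ · 4 ≈ 62.5000.
Step 4: Compute 3A = A + A + A directly by enumerating all triples (a,b,c) ∈ A³; |3A| = 18.
Step 5: Check 18 ≤ 62.5000? Yes ✓.

K = 10/4, Plünnecke-Ruzsa bound K³|A| ≈ 62.5000, |3A| = 18, inequality holds.


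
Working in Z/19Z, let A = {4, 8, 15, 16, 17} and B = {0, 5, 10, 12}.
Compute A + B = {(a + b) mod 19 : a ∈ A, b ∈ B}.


Work in Z/19Z: reduce every sum a + b modulo 19.
Enumerate all 20 pairs:
a = 4: 4+0=4, 4+5=9, 4+10=14, 4+12=16
a = 8: 8+0=8, 8+5=13, 8+10=18, 8+12=1
a = 15: 15+0=15, 15+5=1, 15+10=6, 15+12=8
a = 16: 16+0=16, 16+5=2, 16+10=7, 16+12=9
a = 17: 17+0=17, 17+5=3, 17+10=8, 17+12=10
Distinct residues collected: {1, 2, 3, 4, 6, 7, 8, 9, 10, 13, 14, 15, 16, 17, 18}
|A + B| = 15 (out of 19 total residues).

A + B = {1, 2, 3, 4, 6, 7, 8, 9, 10, 13, 14, 15, 16, 17, 18}


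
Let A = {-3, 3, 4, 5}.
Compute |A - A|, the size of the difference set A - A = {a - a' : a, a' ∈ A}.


A - A = {a - a' : a, a' ∈ A}; |A| = 4.
Bounds: 2|A|-1 ≤ |A - A| ≤ |A|² - |A| + 1, i.e. 7 ≤ |A - A| ≤ 13.
Note: 0 ∈ A - A always (from a - a). The set is symmetric: if d ∈ A - A then -d ∈ A - A.
Enumerate nonzero differences d = a - a' with a > a' (then include -d):
Positive differences: {1, 2, 6, 7, 8}
Full difference set: {0} ∪ (positive diffs) ∪ (negative diffs).
|A - A| = 1 + 2·5 = 11 (matches direct enumeration: 11).

|A - A| = 11


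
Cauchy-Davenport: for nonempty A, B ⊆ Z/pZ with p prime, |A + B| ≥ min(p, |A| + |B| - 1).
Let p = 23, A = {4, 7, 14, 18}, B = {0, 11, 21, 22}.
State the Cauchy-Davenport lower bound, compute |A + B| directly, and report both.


Cauchy-Davenport: |A + B| ≥ min(p, |A| + |B| - 1) for A, B nonempty in Z/pZ.
|A| = 4, |B| = 4, p = 23.
CD lower bound = min(23, 4 + 4 - 1) = min(23, 7) = 7.
Compute A + B mod 23 directly:
a = 4: 4+0=4, 4+11=15, 4+21=2, 4+22=3
a = 7: 7+0=7, 7+11=18, 7+21=5, 7+22=6
a = 14: 14+0=14, 14+11=2, 14+21=12, 14+22=13
a = 18: 18+0=18, 18+11=6, 18+21=16, 18+22=17
A + B = {2, 3, 4, 5, 6, 7, 12, 13, 14, 15, 16, 17, 18}, so |A + B| = 13.
Verify: 13 ≥ 7? Yes ✓.

CD lower bound = 7, actual |A + B| = 13.


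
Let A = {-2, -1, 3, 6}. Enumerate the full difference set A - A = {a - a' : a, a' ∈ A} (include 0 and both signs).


A - A = {a - a' : a, a' ∈ A}.
Compute a - a' for each ordered pair (a, a'):
a = -2: -2--2=0, -2--1=-1, -2-3=-5, -2-6=-8
a = -1: -1--2=1, -1--1=0, -1-3=-4, -1-6=-7
a = 3: 3--2=5, 3--1=4, 3-3=0, 3-6=-3
a = 6: 6--2=8, 6--1=7, 6-3=3, 6-6=0
Collecting distinct values (and noting 0 appears from a-a):
A - A = {-8, -7, -5, -4, -3, -1, 0, 1, 3, 4, 5, 7, 8}
|A - A| = 13

A - A = {-8, -7, -5, -4, -3, -1, 0, 1, 3, 4, 5, 7, 8}


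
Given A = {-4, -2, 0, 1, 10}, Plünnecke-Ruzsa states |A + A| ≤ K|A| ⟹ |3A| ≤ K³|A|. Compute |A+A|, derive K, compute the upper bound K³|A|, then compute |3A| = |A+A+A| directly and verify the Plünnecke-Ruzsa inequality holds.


|A| = 5.
Step 1: Compute A + A by enumerating all 25 pairs.
A + A = {-8, -6, -4, -3, -2, -1, 0, 1, 2, 6, 8, 10, 11, 20}, so |A + A| = 14.
Step 2: Doubling constant K = |A + A|/|A| = 14/5 = 14/5 ≈ 2.8000.
Step 3: Plünnecke-Ruzsa gives |3A| ≤ K³·|A| = (2.8000)³ · 5 ≈ 109.7600.
Step 4: Compute 3A = A + A + A directly by enumerating all triples (a,b,c) ∈ A³; |3A| = 27.
Step 5: Check 27 ≤ 109.7600? Yes ✓.

K = 14/5, Plünnecke-Ruzsa bound K³|A| ≈ 109.7600, |3A| = 27, inequality holds.


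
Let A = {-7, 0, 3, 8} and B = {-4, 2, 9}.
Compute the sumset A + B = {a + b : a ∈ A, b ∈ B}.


A + B = {a + b : a ∈ A, b ∈ B}.
Enumerate all |A|·|B| = 4·3 = 12 pairs (a, b) and collect distinct sums.
a = -7: -7+-4=-11, -7+2=-5, -7+9=2
a = 0: 0+-4=-4, 0+2=2, 0+9=9
a = 3: 3+-4=-1, 3+2=5, 3+9=12
a = 8: 8+-4=4, 8+2=10, 8+9=17
Collecting distinct sums: A + B = {-11, -5, -4, -1, 2, 4, 5, 9, 10, 12, 17}
|A + B| = 11

A + B = {-11, -5, -4, -1, 2, 4, 5, 9, 10, 12, 17}


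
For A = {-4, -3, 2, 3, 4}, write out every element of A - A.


A - A = {a - a' : a, a' ∈ A}.
Compute a - a' for each ordered pair (a, a'):
a = -4: -4--4=0, -4--3=-1, -4-2=-6, -4-3=-7, -4-4=-8
a = -3: -3--4=1, -3--3=0, -3-2=-5, -3-3=-6, -3-4=-7
a = 2: 2--4=6, 2--3=5, 2-2=0, 2-3=-1, 2-4=-2
a = 3: 3--4=7, 3--3=6, 3-2=1, 3-3=0, 3-4=-1
a = 4: 4--4=8, 4--3=7, 4-2=2, 4-3=1, 4-4=0
Collecting distinct values (and noting 0 appears from a-a):
A - A = {-8, -7, -6, -5, -2, -1, 0, 1, 2, 5, 6, 7, 8}
|A - A| = 13

A - A = {-8, -7, -6, -5, -2, -1, 0, 1, 2, 5, 6, 7, 8}


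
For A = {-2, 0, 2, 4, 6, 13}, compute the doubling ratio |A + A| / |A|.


|A| = 6.
Compute A + A by enumerating all 36 pairs.
A + A = {-4, -2, 0, 2, 4, 6, 8, 10, 11, 12, 13, 15, 17, 19, 26}, so |A + A| = 15.
K = |A + A| / |A| = 15/6 = 5/2 ≈ 2.5000.
Reference: AP of size 6 gives K = 11/6 ≈ 1.8333; a fully generic set of size 6 gives K ≈ 3.5000.

|A| = 6, |A + A| = 15, K = 15/6 = 5/2.


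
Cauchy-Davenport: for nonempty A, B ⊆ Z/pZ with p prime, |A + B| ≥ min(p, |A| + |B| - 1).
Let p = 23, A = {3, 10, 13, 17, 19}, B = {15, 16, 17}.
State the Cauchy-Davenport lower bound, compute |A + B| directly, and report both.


Cauchy-Davenport: |A + B| ≥ min(p, |A| + |B| - 1) for A, B nonempty in Z/pZ.
|A| = 5, |B| = 3, p = 23.
CD lower bound = min(23, 5 + 3 - 1) = min(23, 7) = 7.
Compute A + B mod 23 directly:
a = 3: 3+15=18, 3+16=19, 3+17=20
a = 10: 10+15=2, 10+16=3, 10+17=4
a = 13: 13+15=5, 13+16=6, 13+17=7
a = 17: 17+15=9, 17+16=10, 17+17=11
a = 19: 19+15=11, 19+16=12, 19+17=13
A + B = {2, 3, 4, 5, 6, 7, 9, 10, 11, 12, 13, 18, 19, 20}, so |A + B| = 14.
Verify: 14 ≥ 7? Yes ✓.

CD lower bound = 7, actual |A + B| = 14.


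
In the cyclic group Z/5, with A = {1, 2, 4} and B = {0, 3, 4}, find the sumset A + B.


Work in Z/5Z: reduce every sum a + b modulo 5.
Enumerate all 9 pairs:
a = 1: 1+0=1, 1+3=4, 1+4=0
a = 2: 2+0=2, 2+3=0, 2+4=1
a = 4: 4+0=4, 4+3=2, 4+4=3
Distinct residues collected: {0, 1, 2, 3, 4}
|A + B| = 5 (out of 5 total residues).

A + B = {0, 1, 2, 3, 4}


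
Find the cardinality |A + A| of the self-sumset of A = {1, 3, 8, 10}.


A + A = {a + a' : a, a' ∈ A}; |A| = 4.
General bounds: 2|A| - 1 ≤ |A + A| ≤ |A|(|A|+1)/2, i.e. 7 ≤ |A + A| ≤ 10.
Lower bound 2|A|-1 is attained iff A is an arithmetic progression.
Enumerate sums a + a' for a ≤ a' (symmetric, so this suffices):
a = 1: 1+1=2, 1+3=4, 1+8=9, 1+10=11
a = 3: 3+3=6, 3+8=11, 3+10=13
a = 8: 8+8=16, 8+10=18
a = 10: 10+10=20
Distinct sums: {2, 4, 6, 9, 11, 13, 16, 18, 20}
|A + A| = 9

|A + A| = 9


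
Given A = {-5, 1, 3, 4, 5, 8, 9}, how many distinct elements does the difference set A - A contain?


A - A = {a - a' : a, a' ∈ A}; |A| = 7.
Bounds: 2|A|-1 ≤ |A - A| ≤ |A|² - |A| + 1, i.e. 13 ≤ |A - A| ≤ 43.
Note: 0 ∈ A - A always (from a - a). The set is symmetric: if d ∈ A - A then -d ∈ A - A.
Enumerate nonzero differences d = a - a' with a > a' (then include -d):
Positive differences: {1, 2, 3, 4, 5, 6, 7, 8, 9, 10, 13, 14}
Full difference set: {0} ∪ (positive diffs) ∪ (negative diffs).
|A - A| = 1 + 2·12 = 25 (matches direct enumeration: 25).

|A - A| = 25


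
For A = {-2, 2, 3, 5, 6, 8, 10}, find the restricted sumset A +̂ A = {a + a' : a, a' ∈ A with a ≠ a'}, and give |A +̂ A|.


Restricted sumset: A +̂ A = {a + a' : a ∈ A, a' ∈ A, a ≠ a'}.
Equivalently, take A + A and drop any sum 2a that is achievable ONLY as a + a for a ∈ A (i.e. sums representable only with equal summands).
Enumerate pairs (a, a') with a < a' (symmetric, so each unordered pair gives one sum; this covers all a ≠ a'):
  -2 + 2 = 0
  -2 + 3 = 1
  -2 + 5 = 3
  -2 + 6 = 4
  -2 + 8 = 6
  -2 + 10 = 8
  2 + 3 = 5
  2 + 5 = 7
  2 + 6 = 8
  2 + 8 = 10
  2 + 10 = 12
  3 + 5 = 8
  3 + 6 = 9
  3 + 8 = 11
  3 + 10 = 13
  5 + 6 = 11
  5 + 8 = 13
  5 + 10 = 15
  6 + 8 = 14
  6 + 10 = 16
  8 + 10 = 18
Collected distinct sums: {0, 1, 3, 4, 5, 6, 7, 8, 9, 10, 11, 12, 13, 14, 15, 16, 18}
|A +̂ A| = 17
(Reference bound: |A +̂ A| ≥ 2|A| - 3 for |A| ≥ 2, with |A| = 7 giving ≥ 11.)

|A +̂ A| = 17


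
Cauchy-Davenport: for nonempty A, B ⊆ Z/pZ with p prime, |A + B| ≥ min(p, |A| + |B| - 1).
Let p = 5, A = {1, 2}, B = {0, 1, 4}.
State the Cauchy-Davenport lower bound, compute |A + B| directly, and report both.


Cauchy-Davenport: |A + B| ≥ min(p, |A| + |B| - 1) for A, B nonempty in Z/pZ.
|A| = 2, |B| = 3, p = 5.
CD lower bound = min(5, 2 + 3 - 1) = min(5, 4) = 4.
Compute A + B mod 5 directly:
a = 1: 1+0=1, 1+1=2, 1+4=0
a = 2: 2+0=2, 2+1=3, 2+4=1
A + B = {0, 1, 2, 3}, so |A + B| = 4.
Verify: 4 ≥ 4? Yes ✓.

CD lower bound = 4, actual |A + B| = 4.


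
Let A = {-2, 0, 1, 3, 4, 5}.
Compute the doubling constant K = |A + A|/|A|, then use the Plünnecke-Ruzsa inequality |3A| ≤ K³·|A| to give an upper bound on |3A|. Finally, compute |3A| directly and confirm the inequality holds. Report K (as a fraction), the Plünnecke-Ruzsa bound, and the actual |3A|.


|A| = 6.
Step 1: Compute A + A by enumerating all 36 pairs.
A + A = {-4, -2, -1, 0, 1, 2, 3, 4, 5, 6, 7, 8, 9, 10}, so |A + A| = 14.
Step 2: Doubling constant K = |A + A|/|A| = 14/6 = 14/6 ≈ 2.3333.
Step 3: Plünnecke-Ruzsa gives |3A| ≤ K³·|A| = (2.3333)³ · 6 ≈ 76.2222.
Step 4: Compute 3A = A + A + A directly by enumerating all triples (a,b,c) ∈ A³; |3A| = 21.
Step 5: Check 21 ≤ 76.2222? Yes ✓.

K = 14/6, Plünnecke-Ruzsa bound K³|A| ≈ 76.2222, |3A| = 21, inequality holds.


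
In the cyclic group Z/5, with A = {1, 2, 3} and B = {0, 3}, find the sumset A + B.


Work in Z/5Z: reduce every sum a + b modulo 5.
Enumerate all 6 pairs:
a = 1: 1+0=1, 1+3=4
a = 2: 2+0=2, 2+3=0
a = 3: 3+0=3, 3+3=1
Distinct residues collected: {0, 1, 2, 3, 4}
|A + B| = 5 (out of 5 total residues).

A + B = {0, 1, 2, 3, 4}


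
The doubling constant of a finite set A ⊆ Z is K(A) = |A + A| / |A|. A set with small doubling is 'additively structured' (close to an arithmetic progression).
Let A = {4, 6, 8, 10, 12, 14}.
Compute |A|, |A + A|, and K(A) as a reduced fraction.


|A| = 6.
Compute A + A by enumerating all 36 pairs.
A + A = {8, 10, 12, 14, 16, 18, 20, 22, 24, 26, 28}, so |A + A| = 11.
K = |A + A| / |A| = 11/6 (already in lowest terms) ≈ 1.8333.
Reference: AP of size 6 gives K = 11/6 ≈ 1.8333; a fully generic set of size 6 gives K ≈ 3.5000.

|A| = 6, |A + A| = 11, K = 11/6.


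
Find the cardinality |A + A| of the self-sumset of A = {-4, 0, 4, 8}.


A + A = {a + a' : a, a' ∈ A}; |A| = 4.
General bounds: 2|A| - 1 ≤ |A + A| ≤ |A|(|A|+1)/2, i.e. 7 ≤ |A + A| ≤ 10.
Lower bound 2|A|-1 is attained iff A is an arithmetic progression.
Enumerate sums a + a' for a ≤ a' (symmetric, so this suffices):
a = -4: -4+-4=-8, -4+0=-4, -4+4=0, -4+8=4
a = 0: 0+0=0, 0+4=4, 0+8=8
a = 4: 4+4=8, 4+8=12
a = 8: 8+8=16
Distinct sums: {-8, -4, 0, 4, 8, 12, 16}
|A + A| = 7

|A + A| = 7


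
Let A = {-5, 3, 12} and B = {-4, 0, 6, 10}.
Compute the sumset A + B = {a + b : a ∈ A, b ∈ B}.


A + B = {a + b : a ∈ A, b ∈ B}.
Enumerate all |A|·|B| = 3·4 = 12 pairs (a, b) and collect distinct sums.
a = -5: -5+-4=-9, -5+0=-5, -5+6=1, -5+10=5
a = 3: 3+-4=-1, 3+0=3, 3+6=9, 3+10=13
a = 12: 12+-4=8, 12+0=12, 12+6=18, 12+10=22
Collecting distinct sums: A + B = {-9, -5, -1, 1, 3, 5, 8, 9, 12, 13, 18, 22}
|A + B| = 12

A + B = {-9, -5, -1, 1, 3, 5, 8, 9, 12, 13, 18, 22}


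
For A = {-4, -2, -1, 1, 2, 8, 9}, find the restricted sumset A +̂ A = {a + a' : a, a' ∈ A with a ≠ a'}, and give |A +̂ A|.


Restricted sumset: A +̂ A = {a + a' : a ∈ A, a' ∈ A, a ≠ a'}.
Equivalently, take A + A and drop any sum 2a that is achievable ONLY as a + a for a ∈ A (i.e. sums representable only with equal summands).
Enumerate pairs (a, a') with a < a' (symmetric, so each unordered pair gives one sum; this covers all a ≠ a'):
  -4 + -2 = -6
  -4 + -1 = -5
  -4 + 1 = -3
  -4 + 2 = -2
  -4 + 8 = 4
  -4 + 9 = 5
  -2 + -1 = -3
  -2 + 1 = -1
  -2 + 2 = 0
  -2 + 8 = 6
  -2 + 9 = 7
  -1 + 1 = 0
  -1 + 2 = 1
  -1 + 8 = 7
  -1 + 9 = 8
  1 + 2 = 3
  1 + 8 = 9
  1 + 9 = 10
  2 + 8 = 10
  2 + 9 = 11
  8 + 9 = 17
Collected distinct sums: {-6, -5, -3, -2, -1, 0, 1, 3, 4, 5, 6, 7, 8, 9, 10, 11, 17}
|A +̂ A| = 17
(Reference bound: |A +̂ A| ≥ 2|A| - 3 for |A| ≥ 2, with |A| = 7 giving ≥ 11.)

|A +̂ A| = 17


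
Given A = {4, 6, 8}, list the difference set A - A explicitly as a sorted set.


A - A = {a - a' : a, a' ∈ A}.
Compute a - a' for each ordered pair (a, a'):
a = 4: 4-4=0, 4-6=-2, 4-8=-4
a = 6: 6-4=2, 6-6=0, 6-8=-2
a = 8: 8-4=4, 8-6=2, 8-8=0
Collecting distinct values (and noting 0 appears from a-a):
A - A = {-4, -2, 0, 2, 4}
|A - A| = 5

A - A = {-4, -2, 0, 2, 4}


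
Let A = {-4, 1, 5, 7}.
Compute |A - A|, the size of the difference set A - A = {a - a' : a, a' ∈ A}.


A - A = {a - a' : a, a' ∈ A}; |A| = 4.
Bounds: 2|A|-1 ≤ |A - A| ≤ |A|² - |A| + 1, i.e. 7 ≤ |A - A| ≤ 13.
Note: 0 ∈ A - A always (from a - a). The set is symmetric: if d ∈ A - A then -d ∈ A - A.
Enumerate nonzero differences d = a - a' with a > a' (then include -d):
Positive differences: {2, 4, 5, 6, 9, 11}
Full difference set: {0} ∪ (positive diffs) ∪ (negative diffs).
|A - A| = 1 + 2·6 = 13 (matches direct enumeration: 13).

|A - A| = 13


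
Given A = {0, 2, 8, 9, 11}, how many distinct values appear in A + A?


A + A = {a + a' : a, a' ∈ A}; |A| = 5.
General bounds: 2|A| - 1 ≤ |A + A| ≤ |A|(|A|+1)/2, i.e. 9 ≤ |A + A| ≤ 15.
Lower bound 2|A|-1 is attained iff A is an arithmetic progression.
Enumerate sums a + a' for a ≤ a' (symmetric, so this suffices):
a = 0: 0+0=0, 0+2=2, 0+8=8, 0+9=9, 0+11=11
a = 2: 2+2=4, 2+8=10, 2+9=11, 2+11=13
a = 8: 8+8=16, 8+9=17, 8+11=19
a = 9: 9+9=18, 9+11=20
a = 11: 11+11=22
Distinct sums: {0, 2, 4, 8, 9, 10, 11, 13, 16, 17, 18, 19, 20, 22}
|A + A| = 14

|A + A| = 14


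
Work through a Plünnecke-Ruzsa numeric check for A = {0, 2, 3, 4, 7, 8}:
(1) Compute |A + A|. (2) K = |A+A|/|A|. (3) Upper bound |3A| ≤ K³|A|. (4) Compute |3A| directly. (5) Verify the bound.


|A| = 6.
Step 1: Compute A + A by enumerating all 36 pairs.
A + A = {0, 2, 3, 4, 5, 6, 7, 8, 9, 10, 11, 12, 14, 15, 16}, so |A + A| = 15.
Step 2: Doubling constant K = |A + A|/|A| = 15/6 = 15/6 ≈ 2.5000.
Step 3: Plünnecke-Ruzsa gives |3A| ≤ K³·|A| = (2.5000)³ · 6 ≈ 93.7500.
Step 4: Compute 3A = A + A + A directly by enumerating all triples (a,b,c) ∈ A³; |3A| = 24.
Step 5: Check 24 ≤ 93.7500? Yes ✓.

K = 15/6, Plünnecke-Ruzsa bound K³|A| ≈ 93.7500, |3A| = 24, inequality holds.


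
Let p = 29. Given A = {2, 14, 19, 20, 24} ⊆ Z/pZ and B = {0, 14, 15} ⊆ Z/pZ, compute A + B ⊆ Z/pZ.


Work in Z/29Z: reduce every sum a + b modulo 29.
Enumerate all 15 pairs:
a = 2: 2+0=2, 2+14=16, 2+15=17
a = 14: 14+0=14, 14+14=28, 14+15=0
a = 19: 19+0=19, 19+14=4, 19+15=5
a = 20: 20+0=20, 20+14=5, 20+15=6
a = 24: 24+0=24, 24+14=9, 24+15=10
Distinct residues collected: {0, 2, 4, 5, 6, 9, 10, 14, 16, 17, 19, 20, 24, 28}
|A + B| = 14 (out of 29 total residues).

A + B = {0, 2, 4, 5, 6, 9, 10, 14, 16, 17, 19, 20, 24, 28}


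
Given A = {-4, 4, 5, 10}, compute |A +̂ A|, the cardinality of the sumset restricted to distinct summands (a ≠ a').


Restricted sumset: A +̂ A = {a + a' : a ∈ A, a' ∈ A, a ≠ a'}.
Equivalently, take A + A and drop any sum 2a that is achievable ONLY as a + a for a ∈ A (i.e. sums representable only with equal summands).
Enumerate pairs (a, a') with a < a' (symmetric, so each unordered pair gives one sum; this covers all a ≠ a'):
  -4 + 4 = 0
  -4 + 5 = 1
  -4 + 10 = 6
  4 + 5 = 9
  4 + 10 = 14
  5 + 10 = 15
Collected distinct sums: {0, 1, 6, 9, 14, 15}
|A +̂ A| = 6
(Reference bound: |A +̂ A| ≥ 2|A| - 3 for |A| ≥ 2, with |A| = 4 giving ≥ 5.)

|A +̂ A| = 6


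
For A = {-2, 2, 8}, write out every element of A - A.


A - A = {a - a' : a, a' ∈ A}.
Compute a - a' for each ordered pair (a, a'):
a = -2: -2--2=0, -2-2=-4, -2-8=-10
a = 2: 2--2=4, 2-2=0, 2-8=-6
a = 8: 8--2=10, 8-2=6, 8-8=0
Collecting distinct values (and noting 0 appears from a-a):
A - A = {-10, -6, -4, 0, 4, 6, 10}
|A - A| = 7

A - A = {-10, -6, -4, 0, 4, 6, 10}


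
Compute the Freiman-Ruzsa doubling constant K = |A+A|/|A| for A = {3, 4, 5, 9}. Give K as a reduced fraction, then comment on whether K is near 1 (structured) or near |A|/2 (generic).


|A| = 4.
Compute A + A by enumerating all 16 pairs.
A + A = {6, 7, 8, 9, 10, 12, 13, 14, 18}, so |A + A| = 9.
K = |A + A| / |A| = 9/4 (already in lowest terms) ≈ 2.2500.
Reference: AP of size 4 gives K = 7/4 ≈ 1.7500; a fully generic set of size 4 gives K ≈ 2.5000.

|A| = 4, |A + A| = 9, K = 9/4.


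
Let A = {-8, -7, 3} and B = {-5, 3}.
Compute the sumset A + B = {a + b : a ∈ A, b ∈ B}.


A + B = {a + b : a ∈ A, b ∈ B}.
Enumerate all |A|·|B| = 3·2 = 6 pairs (a, b) and collect distinct sums.
a = -8: -8+-5=-13, -8+3=-5
a = -7: -7+-5=-12, -7+3=-4
a = 3: 3+-5=-2, 3+3=6
Collecting distinct sums: A + B = {-13, -12, -5, -4, -2, 6}
|A + B| = 6

A + B = {-13, -12, -5, -4, -2, 6}


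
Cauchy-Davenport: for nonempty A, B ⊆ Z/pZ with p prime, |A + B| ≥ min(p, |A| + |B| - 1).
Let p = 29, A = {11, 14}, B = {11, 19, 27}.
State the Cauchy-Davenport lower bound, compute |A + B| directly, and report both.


Cauchy-Davenport: |A + B| ≥ min(p, |A| + |B| - 1) for A, B nonempty in Z/pZ.
|A| = 2, |B| = 3, p = 29.
CD lower bound = min(29, 2 + 3 - 1) = min(29, 4) = 4.
Compute A + B mod 29 directly:
a = 11: 11+11=22, 11+19=1, 11+27=9
a = 14: 14+11=25, 14+19=4, 14+27=12
A + B = {1, 4, 9, 12, 22, 25}, so |A + B| = 6.
Verify: 6 ≥ 4? Yes ✓.

CD lower bound = 4, actual |A + B| = 6.


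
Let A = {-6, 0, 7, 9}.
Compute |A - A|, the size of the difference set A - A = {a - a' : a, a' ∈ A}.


A - A = {a - a' : a, a' ∈ A}; |A| = 4.
Bounds: 2|A|-1 ≤ |A - A| ≤ |A|² - |A| + 1, i.e. 7 ≤ |A - A| ≤ 13.
Note: 0 ∈ A - A always (from a - a). The set is symmetric: if d ∈ A - A then -d ∈ A - A.
Enumerate nonzero differences d = a - a' with a > a' (then include -d):
Positive differences: {2, 6, 7, 9, 13, 15}
Full difference set: {0} ∪ (positive diffs) ∪ (negative diffs).
|A - A| = 1 + 2·6 = 13 (matches direct enumeration: 13).

|A - A| = 13


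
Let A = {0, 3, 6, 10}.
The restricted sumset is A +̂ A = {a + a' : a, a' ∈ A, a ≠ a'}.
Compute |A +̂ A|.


Restricted sumset: A +̂ A = {a + a' : a ∈ A, a' ∈ A, a ≠ a'}.
Equivalently, take A + A and drop any sum 2a that is achievable ONLY as a + a for a ∈ A (i.e. sums representable only with equal summands).
Enumerate pairs (a, a') with a < a' (symmetric, so each unordered pair gives one sum; this covers all a ≠ a'):
  0 + 3 = 3
  0 + 6 = 6
  0 + 10 = 10
  3 + 6 = 9
  3 + 10 = 13
  6 + 10 = 16
Collected distinct sums: {3, 6, 9, 10, 13, 16}
|A +̂ A| = 6
(Reference bound: |A +̂ A| ≥ 2|A| - 3 for |A| ≥ 2, with |A| = 4 giving ≥ 5.)

|A +̂ A| = 6


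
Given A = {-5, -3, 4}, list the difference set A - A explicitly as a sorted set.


A - A = {a - a' : a, a' ∈ A}.
Compute a - a' for each ordered pair (a, a'):
a = -5: -5--5=0, -5--3=-2, -5-4=-9
a = -3: -3--5=2, -3--3=0, -3-4=-7
a = 4: 4--5=9, 4--3=7, 4-4=0
Collecting distinct values (and noting 0 appears from a-a):
A - A = {-9, -7, -2, 0, 2, 7, 9}
|A - A| = 7

A - A = {-9, -7, -2, 0, 2, 7, 9}


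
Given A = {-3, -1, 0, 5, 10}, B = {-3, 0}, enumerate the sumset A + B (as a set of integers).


A + B = {a + b : a ∈ A, b ∈ B}.
Enumerate all |A|·|B| = 5·2 = 10 pairs (a, b) and collect distinct sums.
a = -3: -3+-3=-6, -3+0=-3
a = -1: -1+-3=-4, -1+0=-1
a = 0: 0+-3=-3, 0+0=0
a = 5: 5+-3=2, 5+0=5
a = 10: 10+-3=7, 10+0=10
Collecting distinct sums: A + B = {-6, -4, -3, -1, 0, 2, 5, 7, 10}
|A + B| = 9

A + B = {-6, -4, -3, -1, 0, 2, 5, 7, 10}


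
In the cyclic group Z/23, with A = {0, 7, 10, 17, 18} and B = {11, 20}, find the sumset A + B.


Work in Z/23Z: reduce every sum a + b modulo 23.
Enumerate all 10 pairs:
a = 0: 0+11=11, 0+20=20
a = 7: 7+11=18, 7+20=4
a = 10: 10+11=21, 10+20=7
a = 17: 17+11=5, 17+20=14
a = 18: 18+11=6, 18+20=15
Distinct residues collected: {4, 5, 6, 7, 11, 14, 15, 18, 20, 21}
|A + B| = 10 (out of 23 total residues).

A + B = {4, 5, 6, 7, 11, 14, 15, 18, 20, 21}


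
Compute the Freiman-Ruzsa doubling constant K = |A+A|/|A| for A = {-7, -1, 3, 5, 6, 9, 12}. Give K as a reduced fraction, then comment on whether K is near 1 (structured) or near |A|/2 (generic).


|A| = 7.
Compute A + A by enumerating all 49 pairs.
A + A = {-14, -8, -4, -2, -1, 2, 4, 5, 6, 8, 9, 10, 11, 12, 14, 15, 17, 18, 21, 24}, so |A + A| = 20.
K = |A + A| / |A| = 20/7 (already in lowest terms) ≈ 2.8571.
Reference: AP of size 7 gives K = 13/7 ≈ 1.8571; a fully generic set of size 7 gives K ≈ 4.0000.

|A| = 7, |A + A| = 20, K = 20/7.


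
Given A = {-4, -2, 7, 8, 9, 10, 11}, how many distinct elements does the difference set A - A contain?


A - A = {a - a' : a, a' ∈ A}; |A| = 7.
Bounds: 2|A|-1 ≤ |A - A| ≤ |A|² - |A| + 1, i.e. 13 ≤ |A - A| ≤ 43.
Note: 0 ∈ A - A always (from a - a). The set is symmetric: if d ∈ A - A then -d ∈ A - A.
Enumerate nonzero differences d = a - a' with a > a' (then include -d):
Positive differences: {1, 2, 3, 4, 9, 10, 11, 12, 13, 14, 15}
Full difference set: {0} ∪ (positive diffs) ∪ (negative diffs).
|A - A| = 1 + 2·11 = 23 (matches direct enumeration: 23).

|A - A| = 23


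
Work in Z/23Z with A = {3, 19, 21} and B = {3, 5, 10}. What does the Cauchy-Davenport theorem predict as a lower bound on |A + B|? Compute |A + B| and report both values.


Cauchy-Davenport: |A + B| ≥ min(p, |A| + |B| - 1) for A, B nonempty in Z/pZ.
|A| = 3, |B| = 3, p = 23.
CD lower bound = min(23, 3 + 3 - 1) = min(23, 5) = 5.
Compute A + B mod 23 directly:
a = 3: 3+3=6, 3+5=8, 3+10=13
a = 19: 19+3=22, 19+5=1, 19+10=6
a = 21: 21+3=1, 21+5=3, 21+10=8
A + B = {1, 3, 6, 8, 13, 22}, so |A + B| = 6.
Verify: 6 ≥ 5? Yes ✓.

CD lower bound = 5, actual |A + B| = 6.


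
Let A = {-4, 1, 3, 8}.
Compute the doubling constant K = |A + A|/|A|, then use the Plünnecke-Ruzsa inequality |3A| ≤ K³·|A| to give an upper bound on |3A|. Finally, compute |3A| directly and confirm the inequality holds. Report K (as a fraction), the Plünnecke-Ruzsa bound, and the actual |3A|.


|A| = 4.
Step 1: Compute A + A by enumerating all 16 pairs.
A + A = {-8, -3, -1, 2, 4, 6, 9, 11, 16}, so |A + A| = 9.
Step 2: Doubling constant K = |A + A|/|A| = 9/4 = 9/4 ≈ 2.2500.
Step 3: Plünnecke-Ruzsa gives |3A| ≤ K³·|A| = (2.2500)³ · 4 ≈ 45.5625.
Step 4: Compute 3A = A + A + A directly by enumerating all triples (a,b,c) ∈ A³; |3A| = 16.
Step 5: Check 16 ≤ 45.5625? Yes ✓.

K = 9/4, Plünnecke-Ruzsa bound K³|A| ≈ 45.5625, |3A| = 16, inequality holds.


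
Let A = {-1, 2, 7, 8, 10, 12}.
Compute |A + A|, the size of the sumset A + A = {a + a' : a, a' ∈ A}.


A + A = {a + a' : a, a' ∈ A}; |A| = 6.
General bounds: 2|A| - 1 ≤ |A + A| ≤ |A|(|A|+1)/2, i.e. 11 ≤ |A + A| ≤ 21.
Lower bound 2|A|-1 is attained iff A is an arithmetic progression.
Enumerate sums a + a' for a ≤ a' (symmetric, so this suffices):
a = -1: -1+-1=-2, -1+2=1, -1+7=6, -1+8=7, -1+10=9, -1+12=11
a = 2: 2+2=4, 2+7=9, 2+8=10, 2+10=12, 2+12=14
a = 7: 7+7=14, 7+8=15, 7+10=17, 7+12=19
a = 8: 8+8=16, 8+10=18, 8+12=20
a = 10: 10+10=20, 10+12=22
a = 12: 12+12=24
Distinct sums: {-2, 1, 4, 6, 7, 9, 10, 11, 12, 14, 15, 16, 17, 18, 19, 20, 22, 24}
|A + A| = 18

|A + A| = 18


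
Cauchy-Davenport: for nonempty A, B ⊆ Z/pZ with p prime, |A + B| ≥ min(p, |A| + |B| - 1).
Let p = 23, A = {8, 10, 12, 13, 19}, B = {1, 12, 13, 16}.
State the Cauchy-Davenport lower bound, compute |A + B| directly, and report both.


Cauchy-Davenport: |A + B| ≥ min(p, |A| + |B| - 1) for A, B nonempty in Z/pZ.
|A| = 5, |B| = 4, p = 23.
CD lower bound = min(23, 5 + 4 - 1) = min(23, 8) = 8.
Compute A + B mod 23 directly:
a = 8: 8+1=9, 8+12=20, 8+13=21, 8+16=1
a = 10: 10+1=11, 10+12=22, 10+13=0, 10+16=3
a = 12: 12+1=13, 12+12=1, 12+13=2, 12+16=5
a = 13: 13+1=14, 13+12=2, 13+13=3, 13+16=6
a = 19: 19+1=20, 19+12=8, 19+13=9, 19+16=12
A + B = {0, 1, 2, 3, 5, 6, 8, 9, 11, 12, 13, 14, 20, 21, 22}, so |A + B| = 15.
Verify: 15 ≥ 8? Yes ✓.

CD lower bound = 8, actual |A + B| = 15.


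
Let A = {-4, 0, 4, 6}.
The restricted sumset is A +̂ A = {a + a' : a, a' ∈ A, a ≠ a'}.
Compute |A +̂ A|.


Restricted sumset: A +̂ A = {a + a' : a ∈ A, a' ∈ A, a ≠ a'}.
Equivalently, take A + A and drop any sum 2a that is achievable ONLY as a + a for a ∈ A (i.e. sums representable only with equal summands).
Enumerate pairs (a, a') with a < a' (symmetric, so each unordered pair gives one sum; this covers all a ≠ a'):
  -4 + 0 = -4
  -4 + 4 = 0
  -4 + 6 = 2
  0 + 4 = 4
  0 + 6 = 6
  4 + 6 = 10
Collected distinct sums: {-4, 0, 2, 4, 6, 10}
|A +̂ A| = 6
(Reference bound: |A +̂ A| ≥ 2|A| - 3 for |A| ≥ 2, with |A| = 4 giving ≥ 5.)

|A +̂ A| = 6


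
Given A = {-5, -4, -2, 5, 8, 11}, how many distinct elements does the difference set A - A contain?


A - A = {a - a' : a, a' ∈ A}; |A| = 6.
Bounds: 2|A|-1 ≤ |A - A| ≤ |A|² - |A| + 1, i.e. 11 ≤ |A - A| ≤ 31.
Note: 0 ∈ A - A always (from a - a). The set is symmetric: if d ∈ A - A then -d ∈ A - A.
Enumerate nonzero differences d = a - a' with a > a' (then include -d):
Positive differences: {1, 2, 3, 6, 7, 9, 10, 12, 13, 15, 16}
Full difference set: {0} ∪ (positive diffs) ∪ (negative diffs).
|A - A| = 1 + 2·11 = 23 (matches direct enumeration: 23).

|A - A| = 23


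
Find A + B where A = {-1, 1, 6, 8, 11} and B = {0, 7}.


A + B = {a + b : a ∈ A, b ∈ B}.
Enumerate all |A|·|B| = 5·2 = 10 pairs (a, b) and collect distinct sums.
a = -1: -1+0=-1, -1+7=6
a = 1: 1+0=1, 1+7=8
a = 6: 6+0=6, 6+7=13
a = 8: 8+0=8, 8+7=15
a = 11: 11+0=11, 11+7=18
Collecting distinct sums: A + B = {-1, 1, 6, 8, 11, 13, 15, 18}
|A + B| = 8

A + B = {-1, 1, 6, 8, 11, 13, 15, 18}


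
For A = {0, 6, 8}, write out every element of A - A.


A - A = {a - a' : a, a' ∈ A}.
Compute a - a' for each ordered pair (a, a'):
a = 0: 0-0=0, 0-6=-6, 0-8=-8
a = 6: 6-0=6, 6-6=0, 6-8=-2
a = 8: 8-0=8, 8-6=2, 8-8=0
Collecting distinct values (and noting 0 appears from a-a):
A - A = {-8, -6, -2, 0, 2, 6, 8}
|A - A| = 7

A - A = {-8, -6, -2, 0, 2, 6, 8}


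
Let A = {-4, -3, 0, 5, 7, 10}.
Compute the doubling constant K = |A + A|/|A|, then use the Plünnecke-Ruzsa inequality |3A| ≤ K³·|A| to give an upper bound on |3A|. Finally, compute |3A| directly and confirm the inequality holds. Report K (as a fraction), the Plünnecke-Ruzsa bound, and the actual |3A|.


|A| = 6.
Step 1: Compute A + A by enumerating all 36 pairs.
A + A = {-8, -7, -6, -4, -3, 0, 1, 2, 3, 4, 5, 6, 7, 10, 12, 14, 15, 17, 20}, so |A + A| = 19.
Step 2: Doubling constant K = |A + A|/|A| = 19/6 = 19/6 ≈ 3.1667.
Step 3: Plünnecke-Ruzsa gives |3A| ≤ K³·|A| = (3.1667)³ · 6 ≈ 190.5278.
Step 4: Compute 3A = A + A + A directly by enumerating all triples (a,b,c) ∈ A³; |3A| = 37.
Step 5: Check 37 ≤ 190.5278? Yes ✓.

K = 19/6, Plünnecke-Ruzsa bound K³|A| ≈ 190.5278, |3A| = 37, inequality holds.


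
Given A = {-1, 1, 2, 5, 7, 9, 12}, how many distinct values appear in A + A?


A + A = {a + a' : a, a' ∈ A}; |A| = 7.
General bounds: 2|A| - 1 ≤ |A + A| ≤ |A|(|A|+1)/2, i.e. 13 ≤ |A + A| ≤ 28.
Lower bound 2|A|-1 is attained iff A is an arithmetic progression.
Enumerate sums a + a' for a ≤ a' (symmetric, so this suffices):
a = -1: -1+-1=-2, -1+1=0, -1+2=1, -1+5=4, -1+7=6, -1+9=8, -1+12=11
a = 1: 1+1=2, 1+2=3, 1+5=6, 1+7=8, 1+9=10, 1+12=13
a = 2: 2+2=4, 2+5=7, 2+7=9, 2+9=11, 2+12=14
a = 5: 5+5=10, 5+7=12, 5+9=14, 5+12=17
a = 7: 7+7=14, 7+9=16, 7+12=19
a = 9: 9+9=18, 9+12=21
a = 12: 12+12=24
Distinct sums: {-2, 0, 1, 2, 3, 4, 6, 7, 8, 9, 10, 11, 12, 13, 14, 16, 17, 18, 19, 21, 24}
|A + A| = 21

|A + A| = 21


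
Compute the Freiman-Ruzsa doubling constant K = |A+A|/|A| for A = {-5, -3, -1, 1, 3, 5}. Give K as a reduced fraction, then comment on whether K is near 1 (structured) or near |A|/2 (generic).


|A| = 6.
Compute A + A by enumerating all 36 pairs.
A + A = {-10, -8, -6, -4, -2, 0, 2, 4, 6, 8, 10}, so |A + A| = 11.
K = |A + A| / |A| = 11/6 (already in lowest terms) ≈ 1.8333.
Reference: AP of size 6 gives K = 11/6 ≈ 1.8333; a fully generic set of size 6 gives K ≈ 3.5000.

|A| = 6, |A + A| = 11, K = 11/6.


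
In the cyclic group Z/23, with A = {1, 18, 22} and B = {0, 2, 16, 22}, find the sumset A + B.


Work in Z/23Z: reduce every sum a + b modulo 23.
Enumerate all 12 pairs:
a = 1: 1+0=1, 1+2=3, 1+16=17, 1+22=0
a = 18: 18+0=18, 18+2=20, 18+16=11, 18+22=17
a = 22: 22+0=22, 22+2=1, 22+16=15, 22+22=21
Distinct residues collected: {0, 1, 3, 11, 15, 17, 18, 20, 21, 22}
|A + B| = 10 (out of 23 total residues).

A + B = {0, 1, 3, 11, 15, 17, 18, 20, 21, 22}


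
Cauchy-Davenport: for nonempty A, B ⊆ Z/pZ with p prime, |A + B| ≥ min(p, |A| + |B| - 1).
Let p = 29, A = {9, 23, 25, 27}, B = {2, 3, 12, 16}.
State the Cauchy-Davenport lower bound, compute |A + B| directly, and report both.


Cauchy-Davenport: |A + B| ≥ min(p, |A| + |B| - 1) for A, B nonempty in Z/pZ.
|A| = 4, |B| = 4, p = 29.
CD lower bound = min(29, 4 + 4 - 1) = min(29, 7) = 7.
Compute A + B mod 29 directly:
a = 9: 9+2=11, 9+3=12, 9+12=21, 9+16=25
a = 23: 23+2=25, 23+3=26, 23+12=6, 23+16=10
a = 25: 25+2=27, 25+3=28, 25+12=8, 25+16=12
a = 27: 27+2=0, 27+3=1, 27+12=10, 27+16=14
A + B = {0, 1, 6, 8, 10, 11, 12, 14, 21, 25, 26, 27, 28}, so |A + B| = 13.
Verify: 13 ≥ 7? Yes ✓.

CD lower bound = 7, actual |A + B| = 13.


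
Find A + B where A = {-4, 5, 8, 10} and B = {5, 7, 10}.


A + B = {a + b : a ∈ A, b ∈ B}.
Enumerate all |A|·|B| = 4·3 = 12 pairs (a, b) and collect distinct sums.
a = -4: -4+5=1, -4+7=3, -4+10=6
a = 5: 5+5=10, 5+7=12, 5+10=15
a = 8: 8+5=13, 8+7=15, 8+10=18
a = 10: 10+5=15, 10+7=17, 10+10=20
Collecting distinct sums: A + B = {1, 3, 6, 10, 12, 13, 15, 17, 18, 20}
|A + B| = 10

A + B = {1, 3, 6, 10, 12, 13, 15, 17, 18, 20}


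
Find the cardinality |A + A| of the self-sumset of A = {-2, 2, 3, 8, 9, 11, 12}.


A + A = {a + a' : a, a' ∈ A}; |A| = 7.
General bounds: 2|A| - 1 ≤ |A + A| ≤ |A|(|A|+1)/2, i.e. 13 ≤ |A + A| ≤ 28.
Lower bound 2|A|-1 is attained iff A is an arithmetic progression.
Enumerate sums a + a' for a ≤ a' (symmetric, so this suffices):
a = -2: -2+-2=-4, -2+2=0, -2+3=1, -2+8=6, -2+9=7, -2+11=9, -2+12=10
a = 2: 2+2=4, 2+3=5, 2+8=10, 2+9=11, 2+11=13, 2+12=14
a = 3: 3+3=6, 3+8=11, 3+9=12, 3+11=14, 3+12=15
a = 8: 8+8=16, 8+9=17, 8+11=19, 8+12=20
a = 9: 9+9=18, 9+11=20, 9+12=21
a = 11: 11+11=22, 11+12=23
a = 12: 12+12=24
Distinct sums: {-4, 0, 1, 4, 5, 6, 7, 9, 10, 11, 12, 13, 14, 15, 16, 17, 18, 19, 20, 21, 22, 23, 24}
|A + A| = 23

|A + A| = 23


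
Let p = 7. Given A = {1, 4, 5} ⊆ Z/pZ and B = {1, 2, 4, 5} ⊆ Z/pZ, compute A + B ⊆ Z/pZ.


Work in Z/7Z: reduce every sum a + b modulo 7.
Enumerate all 12 pairs:
a = 1: 1+1=2, 1+2=3, 1+4=5, 1+5=6
a = 4: 4+1=5, 4+2=6, 4+4=1, 4+5=2
a = 5: 5+1=6, 5+2=0, 5+4=2, 5+5=3
Distinct residues collected: {0, 1, 2, 3, 5, 6}
|A + B| = 6 (out of 7 total residues).

A + B = {0, 1, 2, 3, 5, 6}


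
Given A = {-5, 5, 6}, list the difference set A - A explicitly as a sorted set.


A - A = {a - a' : a, a' ∈ A}.
Compute a - a' for each ordered pair (a, a'):
a = -5: -5--5=0, -5-5=-10, -5-6=-11
a = 5: 5--5=10, 5-5=0, 5-6=-1
a = 6: 6--5=11, 6-5=1, 6-6=0
Collecting distinct values (and noting 0 appears from a-a):
A - A = {-11, -10, -1, 0, 1, 10, 11}
|A - A| = 7

A - A = {-11, -10, -1, 0, 1, 10, 11}


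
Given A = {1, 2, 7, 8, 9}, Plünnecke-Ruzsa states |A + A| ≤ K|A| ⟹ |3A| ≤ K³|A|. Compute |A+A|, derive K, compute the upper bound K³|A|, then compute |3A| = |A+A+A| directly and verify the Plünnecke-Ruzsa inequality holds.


|A| = 5.
Step 1: Compute A + A by enumerating all 25 pairs.
A + A = {2, 3, 4, 8, 9, 10, 11, 14, 15, 16, 17, 18}, so |A + A| = 12.
Step 2: Doubling constant K = |A + A|/|A| = 12/5 = 12/5 ≈ 2.4000.
Step 3: Plünnecke-Ruzsa gives |3A| ≤ K³·|A| = (2.4000)³ · 5 ≈ 69.1200.
Step 4: Compute 3A = A + A + A directly by enumerating all triples (a,b,c) ∈ A³; |3A| = 22.
Step 5: Check 22 ≤ 69.1200? Yes ✓.

K = 12/5, Plünnecke-Ruzsa bound K³|A| ≈ 69.1200, |3A| = 22, inequality holds.


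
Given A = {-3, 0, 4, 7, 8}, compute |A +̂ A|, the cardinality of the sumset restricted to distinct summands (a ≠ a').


Restricted sumset: A +̂ A = {a + a' : a ∈ A, a' ∈ A, a ≠ a'}.
Equivalently, take A + A and drop any sum 2a that is achievable ONLY as a + a for a ∈ A (i.e. sums representable only with equal summands).
Enumerate pairs (a, a') with a < a' (symmetric, so each unordered pair gives one sum; this covers all a ≠ a'):
  -3 + 0 = -3
  -3 + 4 = 1
  -3 + 7 = 4
  -3 + 8 = 5
  0 + 4 = 4
  0 + 7 = 7
  0 + 8 = 8
  4 + 7 = 11
  4 + 8 = 12
  7 + 8 = 15
Collected distinct sums: {-3, 1, 4, 5, 7, 8, 11, 12, 15}
|A +̂ A| = 9
(Reference bound: |A +̂ A| ≥ 2|A| - 3 for |A| ≥ 2, with |A| = 5 giving ≥ 7.)

|A +̂ A| = 9


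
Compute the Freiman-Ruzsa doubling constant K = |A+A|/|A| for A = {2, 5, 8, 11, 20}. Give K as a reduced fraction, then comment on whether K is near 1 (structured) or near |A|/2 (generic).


|A| = 5.
Compute A + A by enumerating all 25 pairs.
A + A = {4, 7, 10, 13, 16, 19, 22, 25, 28, 31, 40}, so |A + A| = 11.
K = |A + A| / |A| = 11/5 (already in lowest terms) ≈ 2.2000.
Reference: AP of size 5 gives K = 9/5 ≈ 1.8000; a fully generic set of size 5 gives K ≈ 3.0000.

|A| = 5, |A + A| = 11, K = 11/5.


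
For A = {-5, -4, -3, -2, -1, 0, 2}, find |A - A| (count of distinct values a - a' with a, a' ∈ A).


A - A = {a - a' : a, a' ∈ A}; |A| = 7.
Bounds: 2|A|-1 ≤ |A - A| ≤ |A|² - |A| + 1, i.e. 13 ≤ |A - A| ≤ 43.
Note: 0 ∈ A - A always (from a - a). The set is symmetric: if d ∈ A - A then -d ∈ A - A.
Enumerate nonzero differences d = a - a' with a > a' (then include -d):
Positive differences: {1, 2, 3, 4, 5, 6, 7}
Full difference set: {0} ∪ (positive diffs) ∪ (negative diffs).
|A - A| = 1 + 2·7 = 15 (matches direct enumeration: 15).

|A - A| = 15


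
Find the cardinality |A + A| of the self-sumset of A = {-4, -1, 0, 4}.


A + A = {a + a' : a, a' ∈ A}; |A| = 4.
General bounds: 2|A| - 1 ≤ |A + A| ≤ |A|(|A|+1)/2, i.e. 7 ≤ |A + A| ≤ 10.
Lower bound 2|A|-1 is attained iff A is an arithmetic progression.
Enumerate sums a + a' for a ≤ a' (symmetric, so this suffices):
a = -4: -4+-4=-8, -4+-1=-5, -4+0=-4, -4+4=0
a = -1: -1+-1=-2, -1+0=-1, -1+4=3
a = 0: 0+0=0, 0+4=4
a = 4: 4+4=8
Distinct sums: {-8, -5, -4, -2, -1, 0, 3, 4, 8}
|A + A| = 9

|A + A| = 9


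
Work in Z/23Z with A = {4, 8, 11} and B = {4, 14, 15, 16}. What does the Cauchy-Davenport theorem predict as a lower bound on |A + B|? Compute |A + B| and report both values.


Cauchy-Davenport: |A + B| ≥ min(p, |A| + |B| - 1) for A, B nonempty in Z/pZ.
|A| = 3, |B| = 4, p = 23.
CD lower bound = min(23, 3 + 4 - 1) = min(23, 6) = 6.
Compute A + B mod 23 directly:
a = 4: 4+4=8, 4+14=18, 4+15=19, 4+16=20
a = 8: 8+4=12, 8+14=22, 8+15=0, 8+16=1
a = 11: 11+4=15, 11+14=2, 11+15=3, 11+16=4
A + B = {0, 1, 2, 3, 4, 8, 12, 15, 18, 19, 20, 22}, so |A + B| = 12.
Verify: 12 ≥ 6? Yes ✓.

CD lower bound = 6, actual |A + B| = 12.


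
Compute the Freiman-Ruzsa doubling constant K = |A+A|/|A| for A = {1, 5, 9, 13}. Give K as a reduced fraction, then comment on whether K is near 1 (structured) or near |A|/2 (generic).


|A| = 4.
Compute A + A by enumerating all 16 pairs.
A + A = {2, 6, 10, 14, 18, 22, 26}, so |A + A| = 7.
K = |A + A| / |A| = 7/4 (already in lowest terms) ≈ 1.7500.
Reference: AP of size 4 gives K = 7/4 ≈ 1.7500; a fully generic set of size 4 gives K ≈ 2.5000.

|A| = 4, |A + A| = 7, K = 7/4.


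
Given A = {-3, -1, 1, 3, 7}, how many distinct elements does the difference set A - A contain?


A - A = {a - a' : a, a' ∈ A}; |A| = 5.
Bounds: 2|A|-1 ≤ |A - A| ≤ |A|² - |A| + 1, i.e. 9 ≤ |A - A| ≤ 21.
Note: 0 ∈ A - A always (from a - a). The set is symmetric: if d ∈ A - A then -d ∈ A - A.
Enumerate nonzero differences d = a - a' with a > a' (then include -d):
Positive differences: {2, 4, 6, 8, 10}
Full difference set: {0} ∪ (positive diffs) ∪ (negative diffs).
|A - A| = 1 + 2·5 = 11 (matches direct enumeration: 11).

|A - A| = 11


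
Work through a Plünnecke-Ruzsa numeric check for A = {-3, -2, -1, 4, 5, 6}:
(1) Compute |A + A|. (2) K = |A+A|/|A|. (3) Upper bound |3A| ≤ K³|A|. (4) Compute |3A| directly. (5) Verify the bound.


|A| = 6.
Step 1: Compute A + A by enumerating all 36 pairs.
A + A = {-6, -5, -4, -3, -2, 1, 2, 3, 4, 5, 8, 9, 10, 11, 12}, so |A + A| = 15.
Step 2: Doubling constant K = |A + A|/|A| = 15/6 = 15/6 ≈ 2.5000.
Step 3: Plünnecke-Ruzsa gives |3A| ≤ K³·|A| = (2.5000)³ · 6 ≈ 93.7500.
Step 4: Compute 3A = A + A + A directly by enumerating all triples (a,b,c) ∈ A³; |3A| = 28.
Step 5: Check 28 ≤ 93.7500? Yes ✓.

K = 15/6, Plünnecke-Ruzsa bound K³|A| ≈ 93.7500, |3A| = 28, inequality holds.
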